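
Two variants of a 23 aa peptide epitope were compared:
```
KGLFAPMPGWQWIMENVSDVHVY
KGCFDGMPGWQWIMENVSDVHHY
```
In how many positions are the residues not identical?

Comparing position by position, 4 positions differ: 3 (L/C), 5 (A/D), 6 (P/G), 22 (V/H).

4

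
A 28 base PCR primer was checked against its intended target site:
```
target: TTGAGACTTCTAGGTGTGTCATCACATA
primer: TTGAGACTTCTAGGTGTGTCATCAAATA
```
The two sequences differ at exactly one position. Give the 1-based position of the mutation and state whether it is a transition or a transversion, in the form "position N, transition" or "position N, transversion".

The sequences differ only at position 25: C→A (pyrimidine→purine), a transversion.

position 25, transversion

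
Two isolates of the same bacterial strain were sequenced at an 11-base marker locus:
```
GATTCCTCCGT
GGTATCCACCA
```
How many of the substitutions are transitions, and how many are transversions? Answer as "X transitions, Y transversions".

3 transitions, 4 transversions

Transitions (purine↔purine or pyrimidine↔pyrimidine): 2 A→G, 5 C→T, 7 T→C.
Transversions (purine↔pyrimidine): 4 T→A, 8 C→A, 10 G→C, 11 T→A.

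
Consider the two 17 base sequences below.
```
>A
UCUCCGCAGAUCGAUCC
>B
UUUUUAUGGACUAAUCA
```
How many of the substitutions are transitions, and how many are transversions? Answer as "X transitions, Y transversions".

Mismatches (1-based):
base 2: C→U (pyrimidine→pyrimidine, transition)
base 4: C→U (pyrimidine→pyrimidine, transition)
base 5: C→U (pyrimidine→pyrimidine, transition)
base 6: G→A (purine→purine, transition)
base 7: C→U (pyrimidine→pyrimidine, transition)
base 8: A→G (purine→purine, transition)
base 11: U→C (pyrimidine→pyrimidine, transition)
base 12: C→U (pyrimidine→pyrimidine, transition)
base 13: G→A (purine→purine, transition)
base 17: C→A (pyrimidine→purine, transversion)

9 transitions, 1 transversion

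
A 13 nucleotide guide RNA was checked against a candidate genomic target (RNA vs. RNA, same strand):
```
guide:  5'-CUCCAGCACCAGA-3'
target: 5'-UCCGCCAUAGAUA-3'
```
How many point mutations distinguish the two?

Comparing position by position, 10 sites differ: 1 (C/U), 2 (U/C), 4 (C/G), 5 (A/C), 6 (G/C), 7 (C/A), 8 (A/U), 9 (C/A), 10 (C/G), 12 (G/U).

10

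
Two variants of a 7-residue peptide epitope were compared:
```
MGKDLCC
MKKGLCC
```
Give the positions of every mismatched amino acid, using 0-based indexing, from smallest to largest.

1, 3

Scanning 0-based: 1: G/K; 3: D/G.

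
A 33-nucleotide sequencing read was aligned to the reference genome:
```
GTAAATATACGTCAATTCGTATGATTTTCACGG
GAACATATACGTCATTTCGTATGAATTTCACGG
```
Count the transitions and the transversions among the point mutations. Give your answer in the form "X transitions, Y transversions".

0 transitions, 4 transversions

Mismatches (1-based):
base 2: T→A (pyrimidine→purine, transversion)
base 4: A→C (purine→pyrimidine, transversion)
base 15: A→T (purine→pyrimidine, transversion)
base 25: T→A (pyrimidine→purine, transversion)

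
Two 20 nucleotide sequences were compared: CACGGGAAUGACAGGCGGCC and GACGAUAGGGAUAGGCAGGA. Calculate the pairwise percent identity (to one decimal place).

55.0%

Mismatches at positions 1, 5, 6, 8, 9, 12, 17, 19, 20 (1-based): 9 of 20.
Identical positions: 11/20 = 55% → 55.0%.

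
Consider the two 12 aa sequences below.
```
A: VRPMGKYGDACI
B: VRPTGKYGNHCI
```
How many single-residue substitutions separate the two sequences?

The sequences differ at positions 4, 9, 10 (1-based) — 3 in total.

3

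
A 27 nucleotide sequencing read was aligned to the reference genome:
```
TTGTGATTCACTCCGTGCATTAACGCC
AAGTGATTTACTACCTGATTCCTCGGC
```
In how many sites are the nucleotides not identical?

11

Comparing position by position, 11 sites differ: 1 (T/A), 2 (T/A), 9 (C/T), 13 (C/A), 15 (G/C), 18 (C/A), 19 (A/T), 21 (T/C), 22 (A/C), 23 (A/T), 26 (C/G).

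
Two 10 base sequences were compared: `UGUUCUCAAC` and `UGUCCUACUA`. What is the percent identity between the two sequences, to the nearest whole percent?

50%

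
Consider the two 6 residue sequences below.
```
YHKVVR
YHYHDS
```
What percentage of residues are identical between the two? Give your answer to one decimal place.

33.3%

Mismatches at positions 3, 4, 5, 6 (1-based): 4 of 6.
Identical positions: 2/6 = 33.33% → 33.3%.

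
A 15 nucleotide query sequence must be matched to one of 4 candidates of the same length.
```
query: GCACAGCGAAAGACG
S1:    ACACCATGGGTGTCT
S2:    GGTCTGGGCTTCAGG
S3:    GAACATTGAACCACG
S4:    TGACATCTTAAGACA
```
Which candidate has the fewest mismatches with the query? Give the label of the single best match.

Hamming distances to query — S1: 9; S2: 9; S3: 5; S4: 6.
Smallest is S3 with 5 mismatches.

S3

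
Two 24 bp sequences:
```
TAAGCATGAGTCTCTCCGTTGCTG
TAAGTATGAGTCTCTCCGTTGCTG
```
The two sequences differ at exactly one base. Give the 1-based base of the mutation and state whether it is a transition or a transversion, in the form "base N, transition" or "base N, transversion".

base 5, transition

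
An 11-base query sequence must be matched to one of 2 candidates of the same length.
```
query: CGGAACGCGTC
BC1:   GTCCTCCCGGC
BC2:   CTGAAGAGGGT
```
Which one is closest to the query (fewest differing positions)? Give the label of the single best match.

BC2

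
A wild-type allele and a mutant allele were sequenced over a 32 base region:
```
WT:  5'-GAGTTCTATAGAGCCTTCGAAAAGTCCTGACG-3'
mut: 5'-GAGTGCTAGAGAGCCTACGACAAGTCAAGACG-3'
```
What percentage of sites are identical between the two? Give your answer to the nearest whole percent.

Mismatches at positions 5, 9, 17, 21, 27, 28 (1-based): 6 of 32.
Identical positions: 26/32 = 81.25% → 81%.

81%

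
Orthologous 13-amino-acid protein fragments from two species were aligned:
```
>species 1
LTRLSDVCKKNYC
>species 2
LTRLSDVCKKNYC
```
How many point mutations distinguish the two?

0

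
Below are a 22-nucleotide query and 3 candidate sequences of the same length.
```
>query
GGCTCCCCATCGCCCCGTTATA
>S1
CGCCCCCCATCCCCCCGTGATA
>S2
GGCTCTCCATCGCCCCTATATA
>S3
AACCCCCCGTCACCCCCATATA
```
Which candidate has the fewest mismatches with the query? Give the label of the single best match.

S2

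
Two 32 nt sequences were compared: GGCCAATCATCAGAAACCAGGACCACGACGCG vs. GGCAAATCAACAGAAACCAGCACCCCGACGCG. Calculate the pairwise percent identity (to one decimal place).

87.5%

Mismatches at positions 4, 10, 21, 25 (1-based): 4 of 32.
Identical positions: 28/32 = 87.5% → 87.5%.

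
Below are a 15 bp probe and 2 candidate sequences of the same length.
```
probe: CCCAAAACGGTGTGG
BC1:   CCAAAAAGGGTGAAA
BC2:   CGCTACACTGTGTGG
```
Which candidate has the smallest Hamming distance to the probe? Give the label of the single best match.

BC2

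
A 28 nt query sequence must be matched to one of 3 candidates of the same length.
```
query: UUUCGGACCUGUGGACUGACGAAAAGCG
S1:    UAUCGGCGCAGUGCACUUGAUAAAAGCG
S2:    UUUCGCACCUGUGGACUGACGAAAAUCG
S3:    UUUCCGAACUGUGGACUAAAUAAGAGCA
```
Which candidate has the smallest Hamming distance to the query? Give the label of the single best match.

Hamming distances to query — S1: 9; S2: 2; S3: 7.
Smallest is S2 with 2 mismatches.

S2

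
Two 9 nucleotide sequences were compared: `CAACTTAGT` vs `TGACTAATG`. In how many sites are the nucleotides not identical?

5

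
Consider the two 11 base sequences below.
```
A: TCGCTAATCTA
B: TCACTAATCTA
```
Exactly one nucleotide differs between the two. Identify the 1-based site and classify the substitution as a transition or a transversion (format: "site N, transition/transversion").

The sequences differ only at site 3: G→A (purine→purine), a transition.

site 3, transition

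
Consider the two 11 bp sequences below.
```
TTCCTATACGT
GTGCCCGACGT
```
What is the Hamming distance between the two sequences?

Comparing position by position, 5 sites differ: 1 (T/G), 3 (C/G), 5 (T/C), 6 (A/C), 7 (T/G).

5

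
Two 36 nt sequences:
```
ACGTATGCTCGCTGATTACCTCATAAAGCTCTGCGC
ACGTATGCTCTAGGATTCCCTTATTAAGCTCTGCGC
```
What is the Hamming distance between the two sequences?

Comparing position by position, 6 sites differ: 11 (G/T), 12 (C/A), 13 (T/G), 18 (A/C), 22 (C/T), 25 (A/T).

6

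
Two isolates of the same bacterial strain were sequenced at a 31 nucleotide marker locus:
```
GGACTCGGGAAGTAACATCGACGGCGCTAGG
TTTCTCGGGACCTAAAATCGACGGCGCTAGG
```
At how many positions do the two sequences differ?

Comparing position by position, 6 positions differ: 1 (G/T), 2 (G/T), 3 (A/T), 11 (A/C), 12 (G/C), 16 (C/A).

6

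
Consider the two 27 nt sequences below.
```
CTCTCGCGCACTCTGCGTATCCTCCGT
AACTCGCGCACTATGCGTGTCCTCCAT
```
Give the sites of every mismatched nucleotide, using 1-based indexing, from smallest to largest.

Scanning 1-based: 1: C/A; 2: T/A; 13: C/A; 19: A/G; 26: G/A.

1, 2, 13, 19, 26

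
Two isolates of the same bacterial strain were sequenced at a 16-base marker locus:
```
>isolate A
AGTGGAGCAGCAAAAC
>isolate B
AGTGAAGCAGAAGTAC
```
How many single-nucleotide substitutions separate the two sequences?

4

The sequences differ at sites 5, 11, 13, 14 (1-based) — 4 in total.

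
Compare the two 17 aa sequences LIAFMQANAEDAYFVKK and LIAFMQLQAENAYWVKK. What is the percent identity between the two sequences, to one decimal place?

4 positions differ (7, 8, 11, 14), so 13 of 17 match: 13/17 = 76.47%.

76.5%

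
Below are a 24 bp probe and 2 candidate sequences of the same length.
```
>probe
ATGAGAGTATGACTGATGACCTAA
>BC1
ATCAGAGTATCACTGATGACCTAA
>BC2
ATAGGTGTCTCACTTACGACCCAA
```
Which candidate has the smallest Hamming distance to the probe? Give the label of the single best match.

Hamming distances to probe — BC1: 2; BC2: 8.
Smallest is BC1 with 2 mismatches.

BC1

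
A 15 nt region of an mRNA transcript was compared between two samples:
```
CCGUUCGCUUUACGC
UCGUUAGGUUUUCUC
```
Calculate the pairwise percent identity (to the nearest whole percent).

Mismatches at positions 1, 6, 8, 12, 14 (1-based): 5 of 15.
Identical positions: 10/15 = 66.67% → 67%.

67%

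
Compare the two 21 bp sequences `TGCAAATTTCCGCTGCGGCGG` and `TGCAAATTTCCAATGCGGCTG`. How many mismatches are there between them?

The sequences differ at sites 12, 13, 20 (1-based) — 3 in total.

3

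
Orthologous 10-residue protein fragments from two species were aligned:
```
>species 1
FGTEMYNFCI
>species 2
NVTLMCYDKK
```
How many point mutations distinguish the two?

8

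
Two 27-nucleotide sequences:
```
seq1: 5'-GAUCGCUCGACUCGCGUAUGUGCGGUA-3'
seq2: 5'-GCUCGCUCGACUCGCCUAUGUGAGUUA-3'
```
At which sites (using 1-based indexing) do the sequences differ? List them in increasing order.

2, 16, 23, 25

Scanning 1-based: 2: A/C; 16: G/C; 23: C/A; 25: G/U.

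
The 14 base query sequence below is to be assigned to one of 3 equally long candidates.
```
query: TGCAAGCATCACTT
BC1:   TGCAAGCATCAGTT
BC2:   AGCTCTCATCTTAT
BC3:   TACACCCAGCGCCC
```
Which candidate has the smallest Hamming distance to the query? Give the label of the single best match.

BC1

Hamming distances to query — BC1: 1; BC2: 7; BC3: 7.
Smallest is BC1 with 1 mismatch.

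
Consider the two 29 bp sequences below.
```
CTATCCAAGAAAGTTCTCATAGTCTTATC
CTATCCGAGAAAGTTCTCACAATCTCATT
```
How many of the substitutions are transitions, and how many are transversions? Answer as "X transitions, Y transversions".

5 transitions, 0 transversions

Transitions (purine↔purine or pyrimidine↔pyrimidine): 7 A→G, 20 T→C, 22 G→A, 26 T→C, 29 C→T.
Transversions (purine↔pyrimidine): none.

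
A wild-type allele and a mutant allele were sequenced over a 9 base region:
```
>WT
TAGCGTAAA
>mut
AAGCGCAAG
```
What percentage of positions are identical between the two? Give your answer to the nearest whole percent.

67%

Mismatches at positions 1, 6, 9 (1-based): 3 of 9.
Identical positions: 6/9 = 66.67% → 67%.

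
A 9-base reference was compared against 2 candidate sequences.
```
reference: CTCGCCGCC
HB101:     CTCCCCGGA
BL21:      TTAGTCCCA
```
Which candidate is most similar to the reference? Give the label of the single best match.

HB101

Hamming distances to reference — HB101: 3; BL21: 5.
Smallest is HB101 with 3 mismatches.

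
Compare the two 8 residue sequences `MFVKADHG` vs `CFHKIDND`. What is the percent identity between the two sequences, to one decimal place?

37.5%

5 positions differ (1, 3, 5, 7, 8), so 3 of 8 match: 3/8 = 37.5%.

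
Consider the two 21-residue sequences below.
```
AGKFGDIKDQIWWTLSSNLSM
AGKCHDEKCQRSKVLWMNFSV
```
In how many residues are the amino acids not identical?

12

The sequences differ at residues 4, 5, 7, 9, 11, 12, 13, 14, 16, 17, 19, 21 (1-based) — 12 in total.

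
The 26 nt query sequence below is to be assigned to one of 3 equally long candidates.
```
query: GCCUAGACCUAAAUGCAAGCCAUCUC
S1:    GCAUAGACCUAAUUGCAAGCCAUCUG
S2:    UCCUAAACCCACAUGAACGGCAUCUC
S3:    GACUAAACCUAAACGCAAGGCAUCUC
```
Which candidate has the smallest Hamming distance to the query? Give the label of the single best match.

S1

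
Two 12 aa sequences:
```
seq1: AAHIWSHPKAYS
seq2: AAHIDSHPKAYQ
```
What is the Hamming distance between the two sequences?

2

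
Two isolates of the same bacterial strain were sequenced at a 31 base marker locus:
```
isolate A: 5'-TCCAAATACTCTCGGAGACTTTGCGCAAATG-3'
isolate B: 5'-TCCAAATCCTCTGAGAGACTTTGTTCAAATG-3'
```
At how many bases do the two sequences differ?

5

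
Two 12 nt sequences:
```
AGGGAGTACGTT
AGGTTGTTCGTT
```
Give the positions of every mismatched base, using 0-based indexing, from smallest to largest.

3, 4, 7

Differences at position 3 (G→T), position 4 (A→T), position 7 (A→T).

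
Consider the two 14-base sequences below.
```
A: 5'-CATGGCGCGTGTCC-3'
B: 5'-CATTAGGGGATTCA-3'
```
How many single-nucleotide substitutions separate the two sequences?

7

The sequences differ at sites 4, 5, 6, 8, 10, 11, 14 (1-based) — 7 in total.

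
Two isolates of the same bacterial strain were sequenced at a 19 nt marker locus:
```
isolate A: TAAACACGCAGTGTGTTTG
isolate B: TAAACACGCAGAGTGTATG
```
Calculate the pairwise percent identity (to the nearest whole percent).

2 positions differ (12, 17), so 17 of 19 match: 17/19 = 89.47%.

89%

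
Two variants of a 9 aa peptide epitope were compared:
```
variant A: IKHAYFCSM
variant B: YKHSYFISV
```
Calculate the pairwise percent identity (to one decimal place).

4 positions differ (1, 4, 7, 9), so 5 of 9 match: 5/9 = 55.56%.

55.6%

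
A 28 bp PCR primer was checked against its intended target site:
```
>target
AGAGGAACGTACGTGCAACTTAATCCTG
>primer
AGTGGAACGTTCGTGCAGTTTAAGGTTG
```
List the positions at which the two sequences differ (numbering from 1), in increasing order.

Scanning 1-based: 3: A/T; 11: A/T; 18: A/G; 19: C/T; 24: T/G; 25: C/G; 26: C/T.

3, 11, 18, 19, 24, 25, 26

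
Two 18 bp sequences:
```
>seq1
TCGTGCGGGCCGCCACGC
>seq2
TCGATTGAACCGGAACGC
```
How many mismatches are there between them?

7

Comparing position by position, 7 sites differ: 4 (T/A), 5 (G/T), 6 (C/T), 8 (G/A), 9 (G/A), 13 (C/G), 14 (C/A).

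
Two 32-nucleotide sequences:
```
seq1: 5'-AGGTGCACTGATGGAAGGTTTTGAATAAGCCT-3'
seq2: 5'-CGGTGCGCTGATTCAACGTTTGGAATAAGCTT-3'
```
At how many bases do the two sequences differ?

7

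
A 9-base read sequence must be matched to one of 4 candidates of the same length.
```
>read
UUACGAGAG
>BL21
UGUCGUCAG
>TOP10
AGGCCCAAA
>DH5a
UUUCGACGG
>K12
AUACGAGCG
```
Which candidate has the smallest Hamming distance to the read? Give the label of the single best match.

K12

BL21 differs at 4 sites; TOP10 differs at 7 sites; DH5a differs at 3 sites; K12 differs at 2 sites. The closest is K12.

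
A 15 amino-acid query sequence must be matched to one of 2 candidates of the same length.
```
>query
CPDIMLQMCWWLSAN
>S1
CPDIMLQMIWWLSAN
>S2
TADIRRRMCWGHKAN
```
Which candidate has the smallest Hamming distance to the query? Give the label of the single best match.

S1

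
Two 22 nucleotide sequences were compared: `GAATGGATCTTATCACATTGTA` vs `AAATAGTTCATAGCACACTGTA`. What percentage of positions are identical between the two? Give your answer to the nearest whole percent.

Mismatches at positions 1, 5, 7, 10, 13, 18 (1-based): 6 of 22.
Identical positions: 16/22 = 72.73% → 73%.

73%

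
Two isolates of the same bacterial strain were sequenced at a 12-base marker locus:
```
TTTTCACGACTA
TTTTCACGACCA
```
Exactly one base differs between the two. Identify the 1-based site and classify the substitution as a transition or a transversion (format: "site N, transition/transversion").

Site 11 changes T→C. T is a pyrimidine and C is a pyrimidine, so this is a transition.

site 11, transition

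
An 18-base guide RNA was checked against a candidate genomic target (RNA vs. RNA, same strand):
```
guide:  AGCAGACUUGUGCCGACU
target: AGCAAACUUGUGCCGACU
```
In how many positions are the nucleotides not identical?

1

Mismatches (1-based): position 5: G→A.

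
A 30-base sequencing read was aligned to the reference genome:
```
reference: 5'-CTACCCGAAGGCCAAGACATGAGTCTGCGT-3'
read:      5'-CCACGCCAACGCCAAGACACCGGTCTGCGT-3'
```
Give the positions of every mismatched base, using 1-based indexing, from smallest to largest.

Differences at position 2 (T→C), position 5 (C→G), position 7 (G→C), position 10 (G→C), position 20 (T→C), position 21 (G→C), position 22 (A→G).

2, 5, 7, 10, 20, 21, 22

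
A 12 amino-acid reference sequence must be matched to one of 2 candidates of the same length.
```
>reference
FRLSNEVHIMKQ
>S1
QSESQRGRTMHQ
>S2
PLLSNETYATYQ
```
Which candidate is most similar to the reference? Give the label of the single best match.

S1 differs at 9 residues; S2 differs at 7 residues. The closest is S2.

S2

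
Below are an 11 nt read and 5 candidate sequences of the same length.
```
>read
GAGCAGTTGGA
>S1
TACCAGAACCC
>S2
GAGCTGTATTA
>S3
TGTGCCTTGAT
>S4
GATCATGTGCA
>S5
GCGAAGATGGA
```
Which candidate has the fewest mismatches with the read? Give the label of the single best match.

Hamming distances to read — S1: 7; S2: 4; S3: 8; S4: 4; S5: 3.
Smallest is S5 with 3 mismatches.

S5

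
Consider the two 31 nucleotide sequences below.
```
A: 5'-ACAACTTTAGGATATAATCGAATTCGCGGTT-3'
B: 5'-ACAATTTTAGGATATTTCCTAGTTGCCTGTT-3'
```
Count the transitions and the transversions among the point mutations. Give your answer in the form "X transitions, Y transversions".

3 transitions, 6 transversions

Transitions (purine↔purine or pyrimidine↔pyrimidine): 5 C→T, 18 T→C, 22 A→G.
Transversions (purine↔pyrimidine): 16 A→T, 17 A→T, 20 G→T, 25 C→G, 26 G→C, 28 G→T.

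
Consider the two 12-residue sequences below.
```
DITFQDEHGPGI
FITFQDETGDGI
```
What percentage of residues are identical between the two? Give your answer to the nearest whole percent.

75%

Mismatches at positions 1, 8, 10 (1-based): 3 of 12.
Identical positions: 9/12 = 75% → 75%.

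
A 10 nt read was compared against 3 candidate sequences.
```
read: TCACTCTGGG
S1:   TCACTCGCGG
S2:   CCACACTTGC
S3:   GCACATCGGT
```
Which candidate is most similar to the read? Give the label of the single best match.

Hamming distances to read — S1: 2; S2: 4; S3: 5.
Smallest is S1 with 2 mismatches.

S1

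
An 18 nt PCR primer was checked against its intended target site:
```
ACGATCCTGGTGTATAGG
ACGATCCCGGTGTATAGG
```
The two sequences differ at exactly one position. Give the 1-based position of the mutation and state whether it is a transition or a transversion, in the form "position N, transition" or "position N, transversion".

position 8, transition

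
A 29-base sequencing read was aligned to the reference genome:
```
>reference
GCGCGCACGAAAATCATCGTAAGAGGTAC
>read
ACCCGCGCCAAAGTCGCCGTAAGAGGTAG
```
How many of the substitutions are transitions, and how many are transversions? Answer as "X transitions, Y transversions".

Transitions (purine↔purine or pyrimidine↔pyrimidine): 1 G→A, 7 A→G, 13 A→G, 16 A→G, 17 T→C.
Transversions (purine↔pyrimidine): 3 G→C, 9 G→C, 29 C→G.

5 transitions, 3 transversions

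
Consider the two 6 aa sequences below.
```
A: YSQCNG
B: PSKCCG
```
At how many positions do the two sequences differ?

3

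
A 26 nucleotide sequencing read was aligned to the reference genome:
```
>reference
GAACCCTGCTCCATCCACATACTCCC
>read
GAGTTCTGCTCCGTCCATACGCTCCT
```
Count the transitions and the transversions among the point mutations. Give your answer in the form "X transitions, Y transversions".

Mismatches (1-based):
site 3: A→G (purine→purine, transition)
site 4: C→T (pyrimidine→pyrimidine, transition)
site 5: C→T (pyrimidine→pyrimidine, transition)
site 13: A→G (purine→purine, transition)
site 18: C→T (pyrimidine→pyrimidine, transition)
site 20: T→C (pyrimidine→pyrimidine, transition)
site 21: A→G (purine→purine, transition)
site 26: C→T (pyrimidine→pyrimidine, transition)

8 transitions, 0 transversions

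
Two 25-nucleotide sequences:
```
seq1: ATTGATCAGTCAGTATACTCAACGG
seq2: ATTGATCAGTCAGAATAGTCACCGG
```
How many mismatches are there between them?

Mismatches (1-based): site 14: T→A; site 18: C→G; site 22: A→C.

3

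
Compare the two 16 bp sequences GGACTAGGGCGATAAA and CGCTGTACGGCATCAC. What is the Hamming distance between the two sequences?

11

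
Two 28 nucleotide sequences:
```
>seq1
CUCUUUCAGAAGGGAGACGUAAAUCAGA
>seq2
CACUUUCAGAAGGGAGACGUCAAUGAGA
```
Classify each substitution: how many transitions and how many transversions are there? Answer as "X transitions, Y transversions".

0 transitions, 3 transversions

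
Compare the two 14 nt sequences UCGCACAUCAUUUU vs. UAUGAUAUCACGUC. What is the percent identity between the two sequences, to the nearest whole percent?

Mismatches at positions 2, 3, 4, 6, 11, 12, 14 (1-based): 7 of 14.
Identical positions: 7/14 = 50% → 50%.

50%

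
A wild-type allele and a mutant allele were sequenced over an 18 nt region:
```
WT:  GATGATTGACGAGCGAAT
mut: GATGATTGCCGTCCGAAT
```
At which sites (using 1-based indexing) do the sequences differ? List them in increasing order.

9, 12, 13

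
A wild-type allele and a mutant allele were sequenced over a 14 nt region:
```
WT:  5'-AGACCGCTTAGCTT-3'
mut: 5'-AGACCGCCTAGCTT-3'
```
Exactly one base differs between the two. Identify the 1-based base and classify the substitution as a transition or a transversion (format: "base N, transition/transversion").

base 8, transition

Base 8 changes T→C. T is a pyrimidine and C is a pyrimidine, so this is a transition.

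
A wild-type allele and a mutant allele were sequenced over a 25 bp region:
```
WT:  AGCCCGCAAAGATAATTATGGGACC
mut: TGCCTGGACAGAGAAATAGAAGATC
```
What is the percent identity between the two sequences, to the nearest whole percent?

Mismatches at positions 1, 5, 7, 9, 13, 16, 19, 20, 21, 24 (1-based): 10 of 25.
Identical positions: 15/25 = 60% → 60%.

60%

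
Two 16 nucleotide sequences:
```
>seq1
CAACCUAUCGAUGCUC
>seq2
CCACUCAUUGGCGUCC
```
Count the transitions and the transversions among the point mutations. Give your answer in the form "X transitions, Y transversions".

7 transitions, 1 transversion

Transitions (purine↔purine or pyrimidine↔pyrimidine): 5 C→U, 6 U→C, 9 C→U, 11 A→G, 12 U→C, 14 C→U, 15 U→C.
Transversions (purine↔pyrimidine): 2 A→C.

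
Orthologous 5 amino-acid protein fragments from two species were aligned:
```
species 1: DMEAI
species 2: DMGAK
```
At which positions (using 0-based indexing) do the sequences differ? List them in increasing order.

2, 4

Scanning 0-based: 2: E/G; 4: I/K.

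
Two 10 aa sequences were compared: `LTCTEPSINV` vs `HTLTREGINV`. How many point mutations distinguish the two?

5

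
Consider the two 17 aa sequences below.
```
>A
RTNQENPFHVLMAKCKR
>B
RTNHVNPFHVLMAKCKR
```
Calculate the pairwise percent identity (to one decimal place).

88.2%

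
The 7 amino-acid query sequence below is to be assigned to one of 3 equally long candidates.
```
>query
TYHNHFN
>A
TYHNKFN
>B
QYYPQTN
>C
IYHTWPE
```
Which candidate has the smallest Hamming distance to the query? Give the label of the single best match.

Hamming distances to query — A: 1; B: 5; C: 5.
Smallest is A with 1 mismatch.

A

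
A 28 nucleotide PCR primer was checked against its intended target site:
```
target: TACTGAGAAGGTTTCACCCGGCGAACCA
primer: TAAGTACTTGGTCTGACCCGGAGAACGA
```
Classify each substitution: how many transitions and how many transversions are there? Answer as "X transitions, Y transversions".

Transitions (purine↔purine or pyrimidine↔pyrimidine): 13 T→C.
Transversions (purine↔pyrimidine): 3 C→A, 4 T→G, 5 G→T, 7 G→C, 8 A→T, 9 A→T, 15 C→G, 22 C→A, 27 C→G.

1 transition, 9 transversions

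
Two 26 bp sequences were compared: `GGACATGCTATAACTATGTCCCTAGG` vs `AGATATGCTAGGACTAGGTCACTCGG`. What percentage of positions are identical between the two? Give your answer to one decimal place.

73.1%

Mismatches at positions 1, 4, 11, 12, 17, 21, 24 (1-based): 7 of 26.
Identical positions: 19/26 = 73.08% → 73.1%.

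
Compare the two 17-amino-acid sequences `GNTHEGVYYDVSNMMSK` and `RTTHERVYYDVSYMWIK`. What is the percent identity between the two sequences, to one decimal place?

64.7%

6 positions differ (1, 2, 6, 13, 15, 16), so 11 of 17 match: 11/17 = 64.71%.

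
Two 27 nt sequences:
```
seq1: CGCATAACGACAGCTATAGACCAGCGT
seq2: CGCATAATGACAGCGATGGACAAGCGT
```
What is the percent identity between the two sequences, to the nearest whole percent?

85%

Mismatches at positions 8, 15, 18, 22 (1-based): 4 of 27.
Identical positions: 23/27 = 85.19% → 85%.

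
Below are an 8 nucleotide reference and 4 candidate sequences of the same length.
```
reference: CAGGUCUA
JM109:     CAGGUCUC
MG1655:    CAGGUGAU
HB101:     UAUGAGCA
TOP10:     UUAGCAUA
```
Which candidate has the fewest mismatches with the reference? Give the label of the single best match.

JM109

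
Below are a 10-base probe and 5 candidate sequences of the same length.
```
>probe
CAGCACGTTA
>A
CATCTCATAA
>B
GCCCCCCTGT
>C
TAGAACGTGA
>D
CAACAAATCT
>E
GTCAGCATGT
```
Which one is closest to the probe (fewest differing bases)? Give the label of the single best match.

Hamming distances to probe — A: 4; B: 7; C: 3; D: 5; E: 8.
Smallest is C with 3 mismatches.

C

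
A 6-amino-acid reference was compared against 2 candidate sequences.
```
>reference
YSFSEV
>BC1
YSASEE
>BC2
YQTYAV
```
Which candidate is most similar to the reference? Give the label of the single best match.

BC1

BC1 differs at 2 positions; BC2 differs at 4 positions. The closest is BC1.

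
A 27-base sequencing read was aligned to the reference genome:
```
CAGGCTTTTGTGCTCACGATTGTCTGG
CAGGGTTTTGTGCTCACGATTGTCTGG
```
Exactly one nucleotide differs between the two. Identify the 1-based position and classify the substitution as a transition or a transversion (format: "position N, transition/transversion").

position 5, transversion

The sequences differ only at position 5: C→G (pyrimidine→purine), a transversion.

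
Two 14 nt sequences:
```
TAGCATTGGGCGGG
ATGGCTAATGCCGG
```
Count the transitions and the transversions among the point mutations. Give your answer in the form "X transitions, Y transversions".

1 transition, 7 transversions

Transitions (purine↔purine or pyrimidine↔pyrimidine): 8 G→A.
Transversions (purine↔pyrimidine): 1 T→A, 2 A→T, 4 C→G, 5 A→C, 7 T→A, 9 G→T, 12 G→C.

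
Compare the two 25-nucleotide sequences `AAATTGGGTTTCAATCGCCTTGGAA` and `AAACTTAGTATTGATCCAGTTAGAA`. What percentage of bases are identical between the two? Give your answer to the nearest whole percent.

10 positions differ (4, 6, 7, 10, 12, 13, 17, 18, 19, 22), so 15 of 25 match: 15/25 = 60%.

60%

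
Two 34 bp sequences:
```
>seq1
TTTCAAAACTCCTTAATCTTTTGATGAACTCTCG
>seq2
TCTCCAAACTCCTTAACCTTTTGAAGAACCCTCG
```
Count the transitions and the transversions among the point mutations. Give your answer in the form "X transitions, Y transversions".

Mismatches (1-based):
site 2: T→C (pyrimidine→pyrimidine, transition)
site 5: A→C (purine→pyrimidine, transversion)
site 17: T→C (pyrimidine→pyrimidine, transition)
site 25: T→A (pyrimidine→purine, transversion)
site 30: T→C (pyrimidine→pyrimidine, transition)

3 transitions, 2 transversions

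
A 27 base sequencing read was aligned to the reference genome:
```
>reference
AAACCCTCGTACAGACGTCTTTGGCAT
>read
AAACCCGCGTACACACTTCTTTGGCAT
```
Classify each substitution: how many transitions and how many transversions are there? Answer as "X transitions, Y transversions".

0 transitions, 3 transversions

Mismatches (1-based):
position 7: T→G (pyrimidine→purine, transversion)
position 14: G→C (purine→pyrimidine, transversion)
position 17: G→T (purine→pyrimidine, transversion)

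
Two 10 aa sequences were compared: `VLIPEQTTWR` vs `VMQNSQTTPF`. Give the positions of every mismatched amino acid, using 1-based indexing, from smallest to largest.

Scanning 1-based: 2: L/M; 3: I/Q; 4: P/N; 5: E/S; 9: W/P; 10: R/F.

2, 3, 4, 5, 9, 10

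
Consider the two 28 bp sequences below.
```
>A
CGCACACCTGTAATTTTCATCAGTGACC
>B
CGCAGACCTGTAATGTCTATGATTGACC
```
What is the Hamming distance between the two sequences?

Mismatches (1-based): position 5: C→G; position 15: T→G; position 17: T→C; position 18: C→T; position 21: C→G; position 23: G→T.

6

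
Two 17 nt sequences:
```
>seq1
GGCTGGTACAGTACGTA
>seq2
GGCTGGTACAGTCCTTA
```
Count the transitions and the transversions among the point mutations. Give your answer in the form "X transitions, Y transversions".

Mismatches (1-based):
site 13: A→C (purine→pyrimidine, transversion)
site 15: G→T (purine→pyrimidine, transversion)

0 transitions, 2 transversions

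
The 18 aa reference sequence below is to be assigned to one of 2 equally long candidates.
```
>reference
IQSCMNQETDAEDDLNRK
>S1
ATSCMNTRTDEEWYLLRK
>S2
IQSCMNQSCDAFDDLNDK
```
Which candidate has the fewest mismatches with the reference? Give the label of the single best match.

S1 differs at 8 positions; S2 differs at 4 positions. The closest is S2.

S2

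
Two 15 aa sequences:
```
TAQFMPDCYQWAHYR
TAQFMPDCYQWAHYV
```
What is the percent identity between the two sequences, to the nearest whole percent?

Mismatch at position 15 (1-based): 1 of 15.
Identical positions: 14/15 = 93.33% → 93%.

93%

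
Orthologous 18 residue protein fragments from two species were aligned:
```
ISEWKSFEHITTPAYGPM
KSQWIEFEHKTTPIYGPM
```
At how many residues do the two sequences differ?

The sequences differ at residues 1, 3, 5, 6, 10, 14 (1-based) — 6 in total.

6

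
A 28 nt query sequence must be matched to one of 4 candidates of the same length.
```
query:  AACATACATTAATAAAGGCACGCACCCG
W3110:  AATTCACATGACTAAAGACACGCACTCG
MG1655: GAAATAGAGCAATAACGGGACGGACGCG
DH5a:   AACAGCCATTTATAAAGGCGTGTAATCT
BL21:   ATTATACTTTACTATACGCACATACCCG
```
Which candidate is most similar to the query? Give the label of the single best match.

W3110

W3110 differs at 7 positions; MG1655 differs at 9 positions; DH5a differs at 9 positions; BL21 differs at 8 positions. The closest is W3110.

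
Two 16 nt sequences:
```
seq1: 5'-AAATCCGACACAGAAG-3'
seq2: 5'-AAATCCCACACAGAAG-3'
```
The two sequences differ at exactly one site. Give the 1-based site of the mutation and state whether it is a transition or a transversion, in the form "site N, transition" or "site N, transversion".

site 7, transversion

Site 7 changes G→C. G is a purine and C is a pyrimidine, so this is a transversion.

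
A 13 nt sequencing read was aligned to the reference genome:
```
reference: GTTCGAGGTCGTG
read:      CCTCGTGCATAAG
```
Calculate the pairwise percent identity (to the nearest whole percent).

Mismatches at positions 1, 2, 6, 8, 9, 10, 11, 12 (1-based): 8 of 13.
Identical positions: 5/13 = 38.46% → 38%.

38%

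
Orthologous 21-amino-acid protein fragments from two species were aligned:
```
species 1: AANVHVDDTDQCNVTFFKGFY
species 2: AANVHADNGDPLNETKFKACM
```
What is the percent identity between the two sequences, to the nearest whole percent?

10 positions differ (6, 8, 9, 11, 12, 14, 16, 19, 20, 21), so 11 of 21 match: 11/21 = 52.38%.

52%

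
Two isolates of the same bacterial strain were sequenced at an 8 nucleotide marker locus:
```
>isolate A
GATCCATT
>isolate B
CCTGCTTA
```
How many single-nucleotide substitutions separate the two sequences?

5

Comparing position by position, 5 bases differ: 1 (G/C), 2 (A/C), 4 (C/G), 6 (A/T), 8 (T/A).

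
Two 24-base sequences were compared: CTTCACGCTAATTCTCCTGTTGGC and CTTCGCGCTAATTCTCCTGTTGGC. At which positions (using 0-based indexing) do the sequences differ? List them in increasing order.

4

Scanning 0-based: 4: A/G.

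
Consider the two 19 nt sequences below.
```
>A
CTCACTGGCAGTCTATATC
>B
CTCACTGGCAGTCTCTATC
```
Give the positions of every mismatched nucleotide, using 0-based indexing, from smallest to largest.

Differences at position 14 (A→C).

14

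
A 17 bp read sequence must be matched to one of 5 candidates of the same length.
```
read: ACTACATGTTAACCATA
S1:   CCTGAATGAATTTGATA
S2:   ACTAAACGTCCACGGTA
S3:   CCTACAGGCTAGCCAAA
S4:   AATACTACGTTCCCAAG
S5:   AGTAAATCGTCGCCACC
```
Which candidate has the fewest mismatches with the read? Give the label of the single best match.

Hamming distances to read — S1: 9; S2: 6; S3: 5; S4: 9; S5: 8.
Smallest is S3 with 5 mismatches.

S3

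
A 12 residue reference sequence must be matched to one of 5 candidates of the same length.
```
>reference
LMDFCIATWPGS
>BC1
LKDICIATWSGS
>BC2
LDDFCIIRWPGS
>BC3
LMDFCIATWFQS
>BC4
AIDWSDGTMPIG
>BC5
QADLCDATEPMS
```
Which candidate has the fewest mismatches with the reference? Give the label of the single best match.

BC3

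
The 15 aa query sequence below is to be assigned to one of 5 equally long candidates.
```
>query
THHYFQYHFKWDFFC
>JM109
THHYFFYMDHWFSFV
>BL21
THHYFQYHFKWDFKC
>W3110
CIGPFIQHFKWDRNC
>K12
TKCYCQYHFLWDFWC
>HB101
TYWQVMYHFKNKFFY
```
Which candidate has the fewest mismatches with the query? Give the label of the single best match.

BL21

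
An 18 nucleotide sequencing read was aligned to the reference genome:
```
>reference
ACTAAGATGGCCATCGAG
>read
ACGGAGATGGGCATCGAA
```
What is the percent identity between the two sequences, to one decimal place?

77.8%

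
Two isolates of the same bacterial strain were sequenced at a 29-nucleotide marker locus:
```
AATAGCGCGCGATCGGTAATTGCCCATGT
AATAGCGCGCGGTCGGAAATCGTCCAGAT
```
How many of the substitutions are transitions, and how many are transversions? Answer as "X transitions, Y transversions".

4 transitions, 2 transversions

Mismatches (1-based):
position 12: A→G (purine→purine, transition)
position 17: T→A (pyrimidine→purine, transversion)
position 21: T→C (pyrimidine→pyrimidine, transition)
position 23: C→T (pyrimidine→pyrimidine, transition)
position 27: T→G (pyrimidine→purine, transversion)
position 28: G→A (purine→purine, transition)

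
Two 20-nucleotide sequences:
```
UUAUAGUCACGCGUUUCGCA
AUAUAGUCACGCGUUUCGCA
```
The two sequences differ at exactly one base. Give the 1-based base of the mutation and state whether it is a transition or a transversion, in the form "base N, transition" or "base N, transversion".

base 1, transversion

Base 1 changes U→A. U is a pyrimidine and A is a purine, so this is a transversion.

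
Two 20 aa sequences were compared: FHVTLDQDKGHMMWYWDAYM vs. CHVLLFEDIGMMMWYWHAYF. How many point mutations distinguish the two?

8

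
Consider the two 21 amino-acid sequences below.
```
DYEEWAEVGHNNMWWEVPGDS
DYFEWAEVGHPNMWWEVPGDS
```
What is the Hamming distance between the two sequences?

The sequences differ at positions 3, 11 (1-based) — 2 in total.

2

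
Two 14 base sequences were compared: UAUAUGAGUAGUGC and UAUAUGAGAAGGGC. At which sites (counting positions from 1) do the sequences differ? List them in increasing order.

Differences at site 9 (U→A), site 12 (U→G).

9, 12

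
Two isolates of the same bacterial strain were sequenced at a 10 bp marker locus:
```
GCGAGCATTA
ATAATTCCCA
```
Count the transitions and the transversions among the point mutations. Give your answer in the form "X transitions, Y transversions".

Transitions (purine↔purine or pyrimidine↔pyrimidine): 1 G→A, 2 C→T, 3 G→A, 6 C→T, 8 T→C, 9 T→C.
Transversions (purine↔pyrimidine): 5 G→T, 7 A→C.

6 transitions, 2 transversions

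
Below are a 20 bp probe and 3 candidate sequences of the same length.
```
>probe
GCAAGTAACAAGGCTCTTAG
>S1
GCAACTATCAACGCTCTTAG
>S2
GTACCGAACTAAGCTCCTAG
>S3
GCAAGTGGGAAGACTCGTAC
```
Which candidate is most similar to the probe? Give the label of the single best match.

Hamming distances to probe — S1: 3; S2: 7; S3: 6.
Smallest is S1 with 3 mismatches.

S1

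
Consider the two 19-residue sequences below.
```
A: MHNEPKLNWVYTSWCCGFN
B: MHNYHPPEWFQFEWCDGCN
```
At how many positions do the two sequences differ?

11

The sequences differ at positions 4, 5, 6, 7, 8, 10, 11, 12, 13, 16, 18 (1-based) — 11 in total.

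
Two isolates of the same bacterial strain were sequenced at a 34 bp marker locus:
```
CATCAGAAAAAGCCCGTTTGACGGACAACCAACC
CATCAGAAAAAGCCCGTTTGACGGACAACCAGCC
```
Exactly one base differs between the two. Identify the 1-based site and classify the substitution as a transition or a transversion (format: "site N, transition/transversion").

Site 32 changes A→G. A is a purine and G is a purine, so this is a transition.

site 32, transition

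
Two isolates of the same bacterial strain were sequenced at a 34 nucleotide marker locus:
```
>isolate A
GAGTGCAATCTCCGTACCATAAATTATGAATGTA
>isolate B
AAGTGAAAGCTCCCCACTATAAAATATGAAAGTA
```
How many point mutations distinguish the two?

8

Comparing position by position, 8 bases differ: 1 (G/A), 6 (C/A), 9 (T/G), 14 (G/C), 15 (T/C), 18 (C/T), 24 (T/A), 31 (T/A).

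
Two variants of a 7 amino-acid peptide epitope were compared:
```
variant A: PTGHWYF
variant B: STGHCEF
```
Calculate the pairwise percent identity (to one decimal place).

57.1%

3 positions differ (1, 5, 6), so 4 of 7 match: 4/7 = 57.14%.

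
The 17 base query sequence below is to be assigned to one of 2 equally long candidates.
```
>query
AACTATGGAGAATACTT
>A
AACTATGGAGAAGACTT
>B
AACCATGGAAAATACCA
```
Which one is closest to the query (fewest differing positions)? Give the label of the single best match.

A

A differs at 1 position; B differs at 4 positions. The closest is A.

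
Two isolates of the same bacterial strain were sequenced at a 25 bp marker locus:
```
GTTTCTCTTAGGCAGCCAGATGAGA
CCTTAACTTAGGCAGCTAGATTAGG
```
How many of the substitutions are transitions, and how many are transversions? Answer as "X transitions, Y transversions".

3 transitions, 4 transversions

Mismatches (1-based):
position 1: G→C (purine→pyrimidine, transversion)
position 2: T→C (pyrimidine→pyrimidine, transition)
position 5: C→A (pyrimidine→purine, transversion)
position 6: T→A (pyrimidine→purine, transversion)
position 17: C→T (pyrimidine→pyrimidine, transition)
position 22: G→T (purine→pyrimidine, transversion)
position 25: A→G (purine→purine, transition)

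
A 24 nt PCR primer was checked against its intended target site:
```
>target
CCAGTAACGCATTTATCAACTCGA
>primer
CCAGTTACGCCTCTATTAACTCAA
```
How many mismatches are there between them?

5

Comparing position by position, 5 bases differ: 6 (A/T), 11 (A/C), 13 (T/C), 17 (C/T), 23 (G/A).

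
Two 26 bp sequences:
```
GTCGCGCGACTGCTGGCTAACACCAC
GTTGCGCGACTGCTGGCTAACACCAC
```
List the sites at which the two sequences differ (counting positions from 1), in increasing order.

3

Scanning 1-based: 3: C/T.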